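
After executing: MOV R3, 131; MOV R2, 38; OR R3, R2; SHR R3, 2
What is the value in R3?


Register state trace:
  MOV R3, 131  → R3 = 131 (0b10000011)
  MOV R2, 38  → R2 = 38 (0b00100110)
  OR R3, R2  → R3 = 131 OR 38 = 167 (0b10100111)
  SHR R3, 2  → R3 = 167 >> 2 = 41
Final: R3 = 41

41


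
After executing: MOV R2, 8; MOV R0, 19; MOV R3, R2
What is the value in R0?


Register state trace:
  MOV R2, 8  → R2 = 8
  MOV R0, 19  → R0 = 19
  MOV R3, R2  → R3 = 8
Final: R0 = 19

19


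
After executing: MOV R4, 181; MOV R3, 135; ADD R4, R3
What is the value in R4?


Register state trace:
  MOV R4, 181  → R4 = 181
  MOV R3, 135  → R3 = 135
  ADD R4, R3  → R4 = 181 + 135 = 316
Final: R4 = 316

316


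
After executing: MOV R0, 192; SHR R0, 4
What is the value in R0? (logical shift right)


Register state trace:
  MOV R0, 192  → R0 = 192
  SHR R0, 4  → R0 = 192 >> 4 = 192 // 2^4 = 12
Final: R0 = 12

12


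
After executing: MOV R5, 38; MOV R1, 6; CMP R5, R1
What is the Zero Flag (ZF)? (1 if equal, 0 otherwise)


Register state trace:
  MOV R5, 38  → R5 = 38
  MOV R1, 6  → R1 = 6
  CMP R5, R1  → computes 38 - 6 = 32
  Result is nonzero, so values are not equal
ZF = 0

0


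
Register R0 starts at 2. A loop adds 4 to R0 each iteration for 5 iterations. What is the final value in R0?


Starting value: R0 = 2
  Iter 1: R0 = 2 + 4 = 6
  Iter 2: R0 = 6 + 4 = 10
  Iter 3: R0 = 10 + 4 = 14
  Iter 4: R0 = 14 + 4 = 18
  Iter 5: R0 = 18 + 4 = 22
Final: R0 = 22

22


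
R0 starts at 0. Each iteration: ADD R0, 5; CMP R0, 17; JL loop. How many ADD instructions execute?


Loop trace (R0 starts at 0, target 17, step 5):
  ADD #1: R0 = 0 + 5 = 5  → 5 < 17, loop
  ADD #2: R0 = 5 + 5 = 10  → 10 < 17, loop
  ADD #3: R0 = 10 + 5 = 15  → 15 < 17, loop
  ADD #4: R0 = 15 + 5 = 20  → 20 >= 17, exit
Total ADD instructions: 4

4


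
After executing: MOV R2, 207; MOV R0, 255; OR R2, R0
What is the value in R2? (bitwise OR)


Register state trace:
  MOV R2, 207  → R2 = 207 (0b11001111)
  MOV R0, 255  → R0 = 255 (0b11111111)
  OR R2, R0   → R2 = 207 OR 255 = 255 (0b11111111)
Final: R2 = 255

255


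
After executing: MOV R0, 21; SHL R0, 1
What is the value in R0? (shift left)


Register state trace:
  MOV R0, 21  → R0 = 21
  SHL R0, 1  → R0 = 21 << 1 = 21 * 2^1 = 42
Final: R0 = 42

42


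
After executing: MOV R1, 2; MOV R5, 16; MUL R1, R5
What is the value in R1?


Register state trace:
  MOV R1, 2  → R1 = 2
  MOV R5, 16  → R5 = 16
  MUL R1, R5  → R1 = 2 * 16 = 32
Final: R1 = 32

32


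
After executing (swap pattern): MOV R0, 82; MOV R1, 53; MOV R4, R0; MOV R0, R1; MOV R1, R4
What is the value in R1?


Register state trace (swap pattern):
  MOV R0, 82  → R0 = 82
  MOV R1, 53  → R1 = 53
  MOV R4, R0  → R4 = 82  (save R0)
  MOV R0, R1  → R0 = 53  (R0 gets R1's value)
  MOV R1, R4  → R1 = 82  (R1 gets saved value)
Final: R1 = 82

82


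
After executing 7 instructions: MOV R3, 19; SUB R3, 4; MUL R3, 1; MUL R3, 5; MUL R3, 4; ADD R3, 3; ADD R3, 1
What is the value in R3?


Register state trace:
  MOV R3, 19  → R3 = 19
  SUB R3, 4  → R3 = 19 - 4 = 15
  MUL R3, 1  → R3 = 15 * 1 = 15
  MUL R3, 5  → R3 = 15 * 5 = 75
  MUL R3, 4  → R3 = 75 * 4 = 300
  ADD R3, 3  → R3 = 300 + 3 = 303
  ADD R3, 1  → R3 = 303 + 1 = 304
Final: R3 = 304

304


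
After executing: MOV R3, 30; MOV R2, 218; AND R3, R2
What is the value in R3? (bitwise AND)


Register state trace:
  MOV R3, 30  → R3 = 30 (0b00011110)
  MOV R2, 218  → R2 = 218 (0b11011010)
  AND R3, R2  → R3 = 30 AND 218 = 26 (0b00011010)
Final: R3 = 26

26


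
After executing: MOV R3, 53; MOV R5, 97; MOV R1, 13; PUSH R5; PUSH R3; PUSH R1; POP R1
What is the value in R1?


Stack trace (top is rightmost):
  MOV R3, 53  → R3 = 53
  MOV R5, 97  → R5 = 97
  MOV R1, 13  → R1 = 13
  PUSH R5  → stack: [97]
  PUSH R3  → stack: [97, 53]
  PUSH R1  → stack: [97, 53, 13]
  POP R1  → R1 = 13, stack: [97, 53]
Final: R1 = 13

13


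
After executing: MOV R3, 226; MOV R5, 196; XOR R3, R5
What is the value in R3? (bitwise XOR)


Register state trace:
  MOV R3, 226  → R3 = 226 (0b11100010)
  MOV R5, 196  → R5 = 196 (0b11000100)
  XOR R3, R5  → R3 = 226 XOR 196 = 38 (0b00100110)
Final: R3 = 38

38


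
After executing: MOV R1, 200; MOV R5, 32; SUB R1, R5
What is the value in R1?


Register state trace:
  MOV R1, 200  → R1 = 200
  MOV R5, 32  → R5 = 32
  SUB R1, R5  → R1 = 200 - 32 = 168
Final: R1 = 168

168


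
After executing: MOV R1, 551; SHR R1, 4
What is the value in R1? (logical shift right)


Register state trace:
  MOV R1, 551  → R1 = 551
  SHR R1, 4  → R1 = 551 >> 4 = 551 // 2^4 = 34
Final: R1 = 34

34


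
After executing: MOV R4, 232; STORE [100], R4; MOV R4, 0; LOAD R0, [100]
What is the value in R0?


Register and memory trace:
  MOV R4, 232  → R4 = 232
  STORE [100], R4  → mem[100] = 232
  MOV R4, 0  → R4 = 0
  LOAD R0, [100]  → R0 = mem[100] = 232
Final: R0 = 232

232


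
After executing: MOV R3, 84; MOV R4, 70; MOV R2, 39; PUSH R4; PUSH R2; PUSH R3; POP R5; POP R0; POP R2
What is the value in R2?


Stack trace (top is rightmost):
  MOV R3, 84  → R3 = 84
  MOV R4, 70  → R4 = 70
  MOV R2, 39  → R2 = 39
  PUSH R4  → stack: [70]
  PUSH R2  → stack: [70, 39]
  PUSH R3  → stack: [70, 39, 84]
  POP R5  → R5 = 84, stack: [70, 39]
  POP R0  → R0 = 39, stack: [70]
  POP R2  → R2 = 70, stack: []
Final: R2 = 70

70


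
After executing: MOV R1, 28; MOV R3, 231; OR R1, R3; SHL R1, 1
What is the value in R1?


Register state trace:
  MOV R1, 28  → R1 = 28 (0b00011100)
  MOV R3, 231  → R3 = 231 (0b11100111)
  OR R1, R3  → R1 = 28 OR 231 = 255 (0b11111111)
  SHL R1, 1  → R1 = 255 << 1 = 510
Final: R1 = 510

510


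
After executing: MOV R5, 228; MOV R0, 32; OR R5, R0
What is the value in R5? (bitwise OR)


Register state trace:
  MOV R5, 228  → R5 = 228 (0b11100100)
  MOV R0, 32  → R0 = 32 (0b00100000)
  OR R5, R0   → R5 = 228 OR 32 = 228 (0b11100100)
Final: R5 = 228

228


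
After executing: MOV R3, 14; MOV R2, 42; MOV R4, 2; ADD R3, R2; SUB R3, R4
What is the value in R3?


Register state trace:
  MOV R3, 14  → R3 = 14
  MOV R2, 42  → R2 = 42
  MOV R4, 2  → R4 = 2
  ADD R3, R2  → R3 = 14 + 42 = 56
  SUB R3, R4  → R3 = 56 - 2 = 54
Final: R3 = 54

54


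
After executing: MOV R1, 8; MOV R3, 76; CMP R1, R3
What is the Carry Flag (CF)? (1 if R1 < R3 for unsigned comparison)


Register state trace:
  MOV R1, 8  → R1 = 8
  MOV R3, 76  → R3 = 76
  CMP R1, R3  → unsigned 8 - 76: borrow occurs
  8 < 76, so CF = 1
CF = 1

1


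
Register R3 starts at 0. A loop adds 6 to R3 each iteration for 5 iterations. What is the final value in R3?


Starting value: R3 = 0
  Iter 1: R3 = 0 + 6 = 6
  Iter 2: R3 = 6 + 6 = 12
  Iter 3: R3 = 12 + 6 = 18
  Iter 4: R3 = 18 + 6 = 24
  Iter 5: R3 = 24 + 6 = 30
Final: R3 = 30

30


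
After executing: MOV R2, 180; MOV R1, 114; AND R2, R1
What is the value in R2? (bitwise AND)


Register state trace:
  MOV R2, 180  → R2 = 180 (0b10110100)
  MOV R1, 114  → R1 = 114 (0b01110010)
  AND R2, R1  → R2 = 180 AND 114 = 48 (0b00110000)
Final: R2 = 48

48


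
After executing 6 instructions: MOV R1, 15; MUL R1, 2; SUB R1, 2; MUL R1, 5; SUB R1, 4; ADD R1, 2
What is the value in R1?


Register state trace:
  MOV R1, 15  → R1 = 15
  MUL R1, 2  → R1 = 15 * 2 = 30
  SUB R1, 2  → R1 = 30 - 2 = 28
  MUL R1, 5  → R1 = 28 * 5 = 140
  SUB R1, 4  → R1 = 140 - 4 = 136
  ADD R1, 2  → R1 = 136 + 2 = 138
Final: R1 = 138

138


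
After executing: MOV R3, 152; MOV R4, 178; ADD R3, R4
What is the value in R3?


Register state trace:
  MOV R3, 152  → R3 = 152
  MOV R4, 178  → R4 = 178
  ADD R3, R4  → R3 = 152 + 178 = 330
Final: R3 = 330

330


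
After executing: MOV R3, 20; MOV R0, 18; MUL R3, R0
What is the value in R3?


Register state trace:
  MOV R3, 20  → R3 = 20
  MOV R0, 18  → R0 = 18
  MUL R3, R0  → R3 = 20 * 18 = 360
Final: R3 = 360

360


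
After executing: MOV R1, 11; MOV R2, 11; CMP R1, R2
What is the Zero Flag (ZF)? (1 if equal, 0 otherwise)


Register state trace:
  MOV R1, 11  → R1 = 11
  MOV R2, 11  → R2 = 11
  CMP R1, R2  → computes 11 - 11 = 0
  Result is zero, so values are equal
ZF = 1

1


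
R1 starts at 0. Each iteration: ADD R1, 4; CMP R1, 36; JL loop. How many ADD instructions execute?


Loop trace (R1 starts at 0, target 36, step 4):
  ADD #1: R1 = 0 + 4 = 4  → 4 < 36, loop
  ADD #2: R1 = 4 + 4 = 8  → 8 < 36, loop
  ADD #3: R1 = 8 + 4 = 12  → 12 < 36, loop
  ADD #4: R1 = 12 + 4 = 16  → 16 < 36, loop
  ADD #5: R1 = 16 + 4 = 20  → 20 < 36, loop
  ADD #6: R1 = 20 + 4 = 24  → 24 < 36, loop
  ADD #7: R1 = 24 + 4 = 28  → 28 < 36, loop
  ADD #8: R1 = 28 + 4 = 32  → 32 < 36, loop
  ADD #9: R1 = 32 + 4 = 36  → 36 >= 36, exit
Total ADD instructions: 9

9


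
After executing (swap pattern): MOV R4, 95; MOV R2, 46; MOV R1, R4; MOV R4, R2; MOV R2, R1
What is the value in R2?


Register state trace (swap pattern):
  MOV R4, 95  → R4 = 95
  MOV R2, 46  → R2 = 46
  MOV R1, R4  → R1 = 95  (save R4)
  MOV R4, R2  → R4 = 46  (R4 gets R2's value)
  MOV R2, R1  → R2 = 95  (R2 gets saved value)
Final: R2 = 95

95


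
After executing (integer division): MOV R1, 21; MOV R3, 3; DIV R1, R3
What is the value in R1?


Register state trace:
  MOV R1, 21  → R1 = 21
  MOV R3, 3  → R3 = 3
  DIV R1, R3  → R1 = 21 // 3 = 7
Final: R1 = 7

7


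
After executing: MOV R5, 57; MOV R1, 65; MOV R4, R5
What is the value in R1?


Register state trace:
  MOV R5, 57  → R5 = 57
  MOV R1, 65  → R1 = 65
  MOV R4, R5  → R4 = 57
Final: R1 = 65

65


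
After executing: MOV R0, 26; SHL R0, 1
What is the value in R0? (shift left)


Register state trace:
  MOV R0, 26  → R0 = 26
  SHL R0, 1  → R0 = 26 << 1 = 26 * 2^1 = 52
Final: R0 = 52

52


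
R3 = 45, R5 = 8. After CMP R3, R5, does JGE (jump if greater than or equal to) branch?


Trace:
  R3 = 45, R5 = 8
  CMP R3, R5  → compares 45 vs 8
  JGE checks: is 45 greater than or equal to 8?
  45 > 8, so condition is true
Branch taken: Yes

Yes


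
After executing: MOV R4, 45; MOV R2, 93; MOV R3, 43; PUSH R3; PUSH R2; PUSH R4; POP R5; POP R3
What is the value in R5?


Stack trace (top is rightmost):
  MOV R4, 45  → R4 = 45
  MOV R2, 93  → R2 = 93
  MOV R3, 43  → R3 = 43
  PUSH R3  → stack: [43]
  PUSH R2  → stack: [43, 93]
  PUSH R4  → stack: [43, 93, 45]
  POP R5  → R5 = 45, stack: [43, 93]
  POP R3  → R3 = 93, stack: [43]
Final: R5 = 45

45


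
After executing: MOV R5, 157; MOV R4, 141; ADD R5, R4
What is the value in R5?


Register state trace:
  MOV R5, 157  → R5 = 157
  MOV R4, 141  → R4 = 141
  ADD R5, R4  → R5 = 157 + 141 = 298
Final: R5 = 298

298


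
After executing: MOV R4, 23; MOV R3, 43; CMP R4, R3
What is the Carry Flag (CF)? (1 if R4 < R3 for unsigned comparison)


Register state trace:
  MOV R4, 23  → R4 = 23
  MOV R3, 43  → R3 = 43
  CMP R4, R3  → unsigned 23 - 43: borrow occurs
  23 < 43, so CF = 1
CF = 1

1


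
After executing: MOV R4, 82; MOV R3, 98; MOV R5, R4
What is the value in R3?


Register state trace:
  MOV R4, 82  → R4 = 82
  MOV R3, 98  → R3 = 98
  MOV R5, R4  → R5 = 82
Final: R3 = 98

98


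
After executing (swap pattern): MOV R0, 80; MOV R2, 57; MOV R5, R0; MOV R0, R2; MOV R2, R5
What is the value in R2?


Register state trace (swap pattern):
  MOV R0, 80  → R0 = 80
  MOV R2, 57  → R2 = 57
  MOV R5, R0  → R5 = 80  (save R0)
  MOV R0, R2  → R0 = 57  (R0 gets R2's value)
  MOV R2, R5  → R2 = 80  (R2 gets saved value)
Final: R2 = 80

80


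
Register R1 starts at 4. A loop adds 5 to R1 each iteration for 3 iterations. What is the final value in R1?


Starting value: R1 = 4
  Iter 1: R1 = 4 + 5 = 9
  Iter 2: R1 = 9 + 5 = 14
  Iter 3: R1 = 14 + 5 = 19
Final: R1 = 19

19


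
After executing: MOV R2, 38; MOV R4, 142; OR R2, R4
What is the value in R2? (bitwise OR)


Register state trace:
  MOV R2, 38  → R2 = 38 (0b00100110)
  MOV R4, 142  → R4 = 142 (0b10001110)
  OR R2, R4   → R2 = 38 OR 142 = 174 (0b10101110)
Final: R2 = 174

174


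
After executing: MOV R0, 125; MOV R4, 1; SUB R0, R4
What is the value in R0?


Register state trace:
  MOV R0, 125  → R0 = 125
  MOV R4, 1  → R4 = 1
  SUB R0, R4  → R0 = 125 - 1 = 124
Final: R0 = 124

124


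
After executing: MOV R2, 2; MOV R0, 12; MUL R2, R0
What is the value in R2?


Register state trace:
  MOV R2, 2  → R2 = 2
  MOV R0, 12  → R0 = 12
  MUL R2, R0  → R2 = 2 * 12 = 24
Final: R2 = 24

24


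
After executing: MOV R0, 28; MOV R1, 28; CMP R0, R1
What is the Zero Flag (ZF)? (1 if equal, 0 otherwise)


Register state trace:
  MOV R0, 28  → R0 = 28
  MOV R1, 28  → R1 = 28
  CMP R0, R1  → computes 28 - 28 = 0
  Result is zero, so values are equal
ZF = 1

1


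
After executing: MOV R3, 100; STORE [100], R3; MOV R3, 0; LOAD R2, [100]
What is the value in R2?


Register and memory trace:
  MOV R3, 100  → R3 = 100
  STORE [100], R3  → mem[100] = 100
  MOV R3, 0  → R3 = 0
  LOAD R2, [100]  → R2 = mem[100] = 100
Final: R2 = 100

100


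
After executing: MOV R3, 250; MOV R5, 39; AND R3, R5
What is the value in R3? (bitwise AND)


Register state trace:
  MOV R3, 250  → R3 = 250 (0b11111010)
  MOV R5, 39  → R5 = 39 (0b00100111)
  AND R3, R5  → R3 = 250 AND 39 = 34 (0b00100010)
Final: R3 = 34

34


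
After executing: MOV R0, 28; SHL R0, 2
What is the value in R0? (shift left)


Register state trace:
  MOV R0, 28  → R0 = 28
  SHL R0, 2  → R0 = 28 << 2 = 28 * 2^2 = 112
Final: R0 = 112

112


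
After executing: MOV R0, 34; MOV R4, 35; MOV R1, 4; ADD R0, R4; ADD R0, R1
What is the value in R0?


Register state trace:
  MOV R0, 34  → R0 = 34
  MOV R4, 35  → R4 = 35
  MOV R1, 4  → R1 = 4
  ADD R0, R4  → R0 = 34 + 35 = 69
  ADD R0, R1  → R0 = 69 + 4 = 73
Final: R0 = 73

73


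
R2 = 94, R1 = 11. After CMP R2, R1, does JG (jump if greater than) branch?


Trace:
  R2 = 94, R1 = 11
  CMP R2, R1  → compares 94 vs 11
  JG checks: is 94 greater than 11?
  94 > 11, so condition is true
Branch taken: Yes

Yes


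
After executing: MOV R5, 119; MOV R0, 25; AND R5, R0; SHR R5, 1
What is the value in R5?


Register state trace:
  MOV R5, 119  → R5 = 119 (0b01110111)
  MOV R0, 25  → R0 = 25 (0b00011001)
  AND R5, R0  → R5 = 119 AND 25 = 17 (0b00010001)
  SHR R5, 1  → R5 = 17 >> 1 = 8
Final: R5 = 8

8


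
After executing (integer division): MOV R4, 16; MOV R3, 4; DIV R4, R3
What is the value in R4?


Register state trace:
  MOV R4, 16  → R4 = 16
  MOV R3, 4  → R3 = 4
  DIV R4, R3  → R4 = 16 // 4 = 4
Final: R4 = 4

4


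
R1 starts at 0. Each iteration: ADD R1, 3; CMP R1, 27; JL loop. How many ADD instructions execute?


Loop trace (R1 starts at 0, target 27, step 3):
  ADD #1: R1 = 0 + 3 = 3  → 3 < 27, loop
  ADD #2: R1 = 3 + 3 = 6  → 6 < 27, loop
  ADD #3: R1 = 6 + 3 = 9  → 9 < 27, loop
  ADD #4: R1 = 9 + 3 = 12  → 12 < 27, loop
  ADD #5: R1 = 12 + 3 = 15  → 15 < 27, loop
  ADD #6: R1 = 15 + 3 = 18  → 18 < 27, loop
  ADD #7: R1 = 18 + 3 = 21  → 21 < 27, loop
  ADD #8: R1 = 21 + 3 = 24  → 24 < 27, loop
  ADD #9: R1 = 24 + 3 = 27  → 27 >= 27, exit
Total ADD instructions: 9

9


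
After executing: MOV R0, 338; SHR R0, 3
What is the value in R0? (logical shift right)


Register state trace:
  MOV R0, 338  → R0 = 338
  SHR R0, 3  → R0 = 338 >> 3 = 338 // 2^3 = 42
Final: R0 = 42

42


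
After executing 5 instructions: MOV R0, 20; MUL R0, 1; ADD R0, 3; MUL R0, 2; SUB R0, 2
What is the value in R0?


Register state trace:
  MOV R0, 20  → R0 = 20
  MUL R0, 1  → R0 = 20 * 1 = 20
  ADD R0, 3  → R0 = 20 + 3 = 23
  MUL R0, 2  → R0 = 23 * 2 = 46
  SUB R0, 2  → R0 = 46 - 2 = 44
Final: R0 = 44

44


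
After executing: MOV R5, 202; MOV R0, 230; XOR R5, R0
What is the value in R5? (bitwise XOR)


Register state trace:
  MOV R5, 202  → R5 = 202 (0b11001010)
  MOV R0, 230  → R0 = 230 (0b11100110)
  XOR R5, R0  → R5 = 202 XOR 230 = 44 (0b00101100)
Final: R5 = 44

44


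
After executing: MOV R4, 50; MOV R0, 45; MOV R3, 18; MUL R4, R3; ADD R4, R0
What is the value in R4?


Register state trace:
  MOV R4, 50  → R4 = 50
  MOV R0, 45  → R0 = 45
  MOV R3, 18  → R3 = 18
  MUL R4, R3  → R4 = 50 * 18 = 900
  ADD R4, R0  → R4 = 900 + 45 = 945
Final: R4 = 945

945


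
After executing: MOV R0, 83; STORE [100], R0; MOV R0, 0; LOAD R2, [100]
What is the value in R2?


Register and memory trace:
  MOV R0, 83  → R0 = 83
  STORE [100], R0  → mem[100] = 83
  MOV R0, 0  → R0 = 0
  LOAD R2, [100]  → R2 = mem[100] = 83
Final: R2 = 83

83


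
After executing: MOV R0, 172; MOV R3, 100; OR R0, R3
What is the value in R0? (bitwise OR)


Register state trace:
  MOV R0, 172  → R0 = 172 (0b10101100)
  MOV R3, 100  → R3 = 100 (0b01100100)
  OR R0, R3   → R0 = 172 OR 100 = 236 (0b11101100)
Final: R0 = 236

236


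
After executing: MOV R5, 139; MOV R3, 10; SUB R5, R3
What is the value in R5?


Register state trace:
  MOV R5, 139  → R5 = 139
  MOV R3, 10  → R3 = 10
  SUB R5, R3  → R5 = 139 - 10 = 129
Final: R5 = 129

129


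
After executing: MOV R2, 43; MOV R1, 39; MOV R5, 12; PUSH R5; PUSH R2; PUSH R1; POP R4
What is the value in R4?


Stack trace (top is rightmost):
  MOV R2, 43  → R2 = 43
  MOV R1, 39  → R1 = 39
  MOV R5, 12  → R5 = 12
  PUSH R5  → stack: [12]
  PUSH R2  → stack: [12, 43]
  PUSH R1  → stack: [12, 43, 39]
  POP R4  → R4 = 39, stack: [12, 43]
Final: R4 = 39

39


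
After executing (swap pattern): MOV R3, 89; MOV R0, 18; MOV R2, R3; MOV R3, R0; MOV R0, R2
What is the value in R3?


Register state trace (swap pattern):
  MOV R3, 89  → R3 = 89
  MOV R0, 18  → R0 = 18
  MOV R2, R3  → R2 = 89  (save R3)
  MOV R3, R0  → R3 = 18  (R3 gets R0's value)
  MOV R0, R2  → R0 = 89  (R0 gets saved value)
Final: R3 = 18

18


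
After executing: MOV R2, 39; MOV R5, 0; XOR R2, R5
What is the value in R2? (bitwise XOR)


Register state trace:
  MOV R2, 39  → R2 = 39 (0b00100111)
  MOV R5, 0  → R5 = 0 (0b00000000)
  XOR R2, R5  → R2 = 39 XOR 0 = 39 (0b00100111)
Final: R2 = 39

39


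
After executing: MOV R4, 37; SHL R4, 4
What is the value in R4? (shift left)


Register state trace:
  MOV R4, 37  → R4 = 37
  SHL R4, 4  → R4 = 37 << 4 = 37 * 2^4 = 592
Final: R4 = 592

592


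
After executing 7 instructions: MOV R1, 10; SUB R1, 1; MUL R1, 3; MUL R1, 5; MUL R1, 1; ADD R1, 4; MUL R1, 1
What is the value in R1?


Register state trace:
  MOV R1, 10  → R1 = 10
  SUB R1, 1  → R1 = 10 - 1 = 9
  MUL R1, 3  → R1 = 9 * 3 = 27
  MUL R1, 5  → R1 = 27 * 5 = 135
  MUL R1, 1  → R1 = 135 * 1 = 135
  ADD R1, 4  → R1 = 135 + 4 = 139
  MUL R1, 1  → R1 = 139 * 1 = 139
Final: R1 = 139

139


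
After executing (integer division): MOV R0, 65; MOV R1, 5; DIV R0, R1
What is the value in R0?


Register state trace:
  MOV R0, 65  → R0 = 65
  MOV R1, 5  → R1 = 5
  DIV R0, R1  → R0 = 65 // 5 = 13
Final: R0 = 13

13


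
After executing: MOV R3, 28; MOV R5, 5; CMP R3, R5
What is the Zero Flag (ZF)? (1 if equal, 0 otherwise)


Register state trace:
  MOV R3, 28  → R3 = 28
  MOV R5, 5  → R5 = 5
  CMP R3, R5  → computes 28 - 5 = 23
  Result is nonzero, so values are not equal
ZF = 0

0


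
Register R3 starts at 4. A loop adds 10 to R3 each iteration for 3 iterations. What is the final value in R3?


Starting value: R3 = 4
  Iter 1: R3 = 4 + 10 = 14
  Iter 2: R3 = 14 + 10 = 24
  Iter 3: R3 = 24 + 10 = 34
Final: R3 = 34

34


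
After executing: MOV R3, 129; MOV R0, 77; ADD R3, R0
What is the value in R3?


Register state trace:
  MOV R3, 129  → R3 = 129
  MOV R0, 77  → R0 = 77
  ADD R3, R0  → R3 = 129 + 77 = 206
Final: R3 = 206

206


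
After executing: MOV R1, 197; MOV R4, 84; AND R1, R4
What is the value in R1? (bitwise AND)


Register state trace:
  MOV R1, 197  → R1 = 197 (0b11000101)
  MOV R4, 84  → R4 = 84 (0b01010100)
  AND R1, R4  → R1 = 197 AND 84 = 68 (0b01000100)
Final: R1 = 68

68


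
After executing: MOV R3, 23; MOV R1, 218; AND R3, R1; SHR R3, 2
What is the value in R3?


Register state trace:
  MOV R3, 23  → R3 = 23 (0b00010111)
  MOV R1, 218  → R1 = 218 (0b11011010)
  AND R3, R1  → R3 = 23 AND 218 = 18 (0b00010010)
  SHR R3, 2  → R3 = 18 >> 2 = 4
Final: R3 = 4

4


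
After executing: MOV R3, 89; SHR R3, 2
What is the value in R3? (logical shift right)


Register state trace:
  MOV R3, 89  → R3 = 89
  SHR R3, 2  → R3 = 89 >> 2 = 89 // 2^2 = 22
Final: R3 = 22

22


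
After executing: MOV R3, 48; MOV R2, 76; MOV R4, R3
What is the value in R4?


Register state trace:
  MOV R3, 48  → R3 = 48
  MOV R2, 76  → R2 = 76
  MOV R4, R3  → R4 = 48
Final: R4 = 48

48


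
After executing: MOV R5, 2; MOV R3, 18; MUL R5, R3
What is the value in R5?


Register state trace:
  MOV R5, 2  → R5 = 2
  MOV R3, 18  → R3 = 18
  MUL R5, R3  → R5 = 2 * 18 = 36
Final: R5 = 36

36


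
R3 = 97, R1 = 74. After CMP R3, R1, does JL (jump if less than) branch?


Trace:
  R3 = 97, R1 = 74
  CMP R3, R1  → compares 97 vs 74
  JL checks: is 97 less than 74?
  97 > 74, so condition is false
Branch taken: No

No


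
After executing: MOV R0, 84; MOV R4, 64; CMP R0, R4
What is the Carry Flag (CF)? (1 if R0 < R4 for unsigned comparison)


Register state trace:
  MOV R0, 84  → R0 = 84
  MOV R4, 64  → R4 = 64
  CMP R0, R4  → unsigned 84 - 64: no borrow
  84 >= 64, so CF = 0
CF = 0

0


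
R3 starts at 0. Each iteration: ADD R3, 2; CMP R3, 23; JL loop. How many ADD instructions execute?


Loop trace (R3 starts at 0, target 23, step 2):
  ADD #1: R3 = 0 + 2 = 2  → 2 < 23, loop
  ADD #2: R3 = 2 + 2 = 4  → 4 < 23, loop
  ADD #3: R3 = 4 + 2 = 6  → 6 < 23, loop
  ADD #4: R3 = 6 + 2 = 8  → 8 < 23, loop
  ADD #5: R3 = 8 + 2 = 10  → 10 < 23, loop
  ADD #6: R3 = 10 + 2 = 12  → 12 < 23, loop
  ADD #7: R3 = 12 + 2 = 14  → 14 < 23, loop
  ADD #8: R3 = 14 + 2 = 16  → 16 < 23, loop
  ADD #9: R3 = 16 + 2 = 18  → 18 < 23, loop
  ADD #10: R3 = 18 + 2 = 20  → 20 < 23, loop
  ADD #11: R3 = 20 + 2 = 22  → 22 < 23, loop
  ADD #12: R3 = 22 + 2 = 24  → 24 >= 23, exit
Total ADD instructions: 12

12


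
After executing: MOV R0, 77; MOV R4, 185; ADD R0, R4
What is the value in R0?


Register state trace:
  MOV R0, 77  → R0 = 77
  MOV R4, 185  → R4 = 185
  ADD R0, R4  → R0 = 77 + 185 = 262
Final: R0 = 262

262


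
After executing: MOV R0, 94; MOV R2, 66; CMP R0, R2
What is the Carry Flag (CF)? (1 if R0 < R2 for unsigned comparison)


Register state trace:
  MOV R0, 94  → R0 = 94
  MOV R2, 66  → R2 = 66
  CMP R0, R2  → unsigned 94 - 66: no borrow
  94 >= 66, so CF = 0
CF = 0

0


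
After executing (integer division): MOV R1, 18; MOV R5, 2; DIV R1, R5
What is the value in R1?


Register state trace:
  MOV R1, 18  → R1 = 18
  MOV R5, 2  → R5 = 2
  DIV R1, R5  → R1 = 18 // 2 = 9
Final: R1 = 9

9


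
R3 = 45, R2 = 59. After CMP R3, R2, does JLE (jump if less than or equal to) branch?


Trace:
  R3 = 45, R2 = 59
  CMP R3, R2  → compares 45 vs 59
  JLE checks: is 45 less than or equal to 59?
  45 < 59, so condition is true
Branch taken: Yes

Yes


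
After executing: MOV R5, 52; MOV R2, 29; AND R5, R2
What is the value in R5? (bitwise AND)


Register state trace:
  MOV R5, 52  → R5 = 52 (0b00110100)
  MOV R2, 29  → R2 = 29 (0b00011101)
  AND R5, R2  → R5 = 52 AND 29 = 20 (0b00010100)
Final: R5 = 20

20


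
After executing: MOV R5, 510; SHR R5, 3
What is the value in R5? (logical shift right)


Register state trace:
  MOV R5, 510  → R5 = 510
  SHR R5, 3  → R5 = 510 >> 3 = 510 // 2^3 = 63
Final: R5 = 63

63


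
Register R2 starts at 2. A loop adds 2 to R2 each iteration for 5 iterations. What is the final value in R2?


Starting value: R2 = 2
  Iter 1: R2 = 2 + 2 = 4
  Iter 2: R2 = 4 + 2 = 6
  Iter 3: R2 = 6 + 2 = 8
  Iter 4: R2 = 8 + 2 = 10
  Iter 5: R2 = 10 + 2 = 12
Final: R2 = 12

12


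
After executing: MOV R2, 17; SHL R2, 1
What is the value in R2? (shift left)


Register state trace:
  MOV R2, 17  → R2 = 17
  SHL R2, 1  → R2 = 17 << 1 = 17 * 2^1 = 34
Final: R2 = 34

34


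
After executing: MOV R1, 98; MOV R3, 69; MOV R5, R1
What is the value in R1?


Register state trace:
  MOV R1, 98  → R1 = 98
  MOV R3, 69  → R3 = 69
  MOV R5, R1  → R5 = 98
Final: R1 = 98

98


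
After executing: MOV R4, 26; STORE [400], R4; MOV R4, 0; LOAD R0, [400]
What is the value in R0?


Register and memory trace:
  MOV R4, 26  → R4 = 26
  STORE [400], R4  → mem[400] = 26
  MOV R4, 0  → R4 = 0
  LOAD R0, [400]  → R0 = mem[400] = 26
Final: R0 = 26

26


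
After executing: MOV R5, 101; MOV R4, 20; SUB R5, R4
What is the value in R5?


Register state trace:
  MOV R5, 101  → R5 = 101
  MOV R4, 20  → R4 = 20
  SUB R5, R4  → R5 = 101 - 20 = 81
Final: R5 = 81

81


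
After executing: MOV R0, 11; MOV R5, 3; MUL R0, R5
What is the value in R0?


Register state trace:
  MOV R0, 11  → R0 = 11
  MOV R5, 3  → R5 = 3
  MUL R0, R5  → R0 = 11 * 3 = 33
Final: R0 = 33

33


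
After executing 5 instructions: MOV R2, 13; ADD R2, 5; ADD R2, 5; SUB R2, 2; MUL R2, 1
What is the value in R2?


Register state trace:
  MOV R2, 13  → R2 = 13
  ADD R2, 5  → R2 = 13 + 5 = 18
  ADD R2, 5  → R2 = 18 + 5 = 23
  SUB R2, 2  → R2 = 23 - 2 = 21
  MUL R2, 1  → R2 = 21 * 1 = 21
Final: R2 = 21

21


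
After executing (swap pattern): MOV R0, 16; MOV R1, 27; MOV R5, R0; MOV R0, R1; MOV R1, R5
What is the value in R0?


Register state trace (swap pattern):
  MOV R0, 16  → R0 = 16
  MOV R1, 27  → R1 = 27
  MOV R5, R0  → R5 = 16  (save R0)
  MOV R0, R1  → R0 = 27  (R0 gets R1's value)
  MOV R1, R5  → R1 = 16  (R1 gets saved value)
Final: R0 = 27

27


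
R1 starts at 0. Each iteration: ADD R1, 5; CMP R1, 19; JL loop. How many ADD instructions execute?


Loop trace (R1 starts at 0, target 19, step 5):
  ADD #1: R1 = 0 + 5 = 5  → 5 < 19, loop
  ADD #2: R1 = 5 + 5 = 10  → 10 < 19, loop
  ADD #3: R1 = 10 + 5 = 15  → 15 < 19, loop
  ADD #4: R1 = 15 + 5 = 20  → 20 >= 19, exit
Total ADD instructions: 4

4


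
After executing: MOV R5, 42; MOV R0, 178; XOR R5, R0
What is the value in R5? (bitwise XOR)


Register state trace:
  MOV R5, 42  → R5 = 42 (0b00101010)
  MOV R0, 178  → R0 = 178 (0b10110010)
  XOR R5, R0  → R5 = 42 XOR 178 = 152 (0b10011000)
Final: R5 = 152

152


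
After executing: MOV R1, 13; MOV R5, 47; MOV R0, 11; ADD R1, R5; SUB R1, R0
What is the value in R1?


Register state trace:
  MOV R1, 13  → R1 = 13
  MOV R5, 47  → R5 = 47
  MOV R0, 11  → R0 = 11
  ADD R1, R5  → R1 = 13 + 47 = 60
  SUB R1, R0  → R1 = 60 - 11 = 49
Final: R1 = 49

49


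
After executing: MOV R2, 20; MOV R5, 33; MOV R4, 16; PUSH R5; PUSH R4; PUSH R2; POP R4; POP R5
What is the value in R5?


Stack trace (top is rightmost):
  MOV R2, 20  → R2 = 20
  MOV R5, 33  → R5 = 33
  MOV R4, 16  → R4 = 16
  PUSH R5  → stack: [33]
  PUSH R4  → stack: [33, 16]
  PUSH R2  → stack: [33, 16, 20]
  POP R4  → R4 = 20, stack: [33, 16]
  POP R5  → R5 = 16, stack: [33]
Final: R5 = 16

16


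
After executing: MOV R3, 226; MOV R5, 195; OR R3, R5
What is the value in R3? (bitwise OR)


Register state trace:
  MOV R3, 226  → R3 = 226 (0b11100010)
  MOV R5, 195  → R5 = 195 (0b11000011)
  OR R3, R5   → R3 = 226 OR 195 = 227 (0b11100011)
Final: R3 = 227

227


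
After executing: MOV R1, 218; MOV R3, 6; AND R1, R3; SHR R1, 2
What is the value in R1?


Register state trace:
  MOV R1, 218  → R1 = 218 (0b11011010)
  MOV R3, 6  → R3 = 6 (0b00000110)
  AND R1, R3  → R1 = 218 AND 6 = 2 (0b00000010)
  SHR R1, 2  → R1 = 2 >> 2 = 0
Final: R1 = 0

0


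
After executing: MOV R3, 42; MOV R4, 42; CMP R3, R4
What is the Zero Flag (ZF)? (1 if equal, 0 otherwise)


Register state trace:
  MOV R3, 42  → R3 = 42
  MOV R4, 42  → R4 = 42
  CMP R3, R4  → computes 42 - 42 = 0
  Result is zero, so values are equal
ZF = 1

1


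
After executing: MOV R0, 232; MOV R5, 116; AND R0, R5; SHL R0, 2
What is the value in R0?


Register state trace:
  MOV R0, 232  → R0 = 232 (0b11101000)
  MOV R5, 116  → R5 = 116 (0b01110100)
  AND R0, R5  → R0 = 232 AND 116 = 96 (0b01100000)
  SHL R0, 2  → R0 = 96 << 2 = 384
Final: R0 = 384

384


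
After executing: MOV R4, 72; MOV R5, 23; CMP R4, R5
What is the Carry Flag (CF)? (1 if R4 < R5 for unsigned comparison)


Register state trace:
  MOV R4, 72  → R4 = 72
  MOV R5, 23  → R5 = 23
  CMP R4, R5  → unsigned 72 - 23: no borrow
  72 >= 23, so CF = 0
CF = 0

0


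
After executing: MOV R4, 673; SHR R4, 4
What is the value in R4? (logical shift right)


Register state trace:
  MOV R4, 673  → R4 = 673
  SHR R4, 4  → R4 = 673 >> 4 = 673 // 2^4 = 42
Final: R4 = 42

42


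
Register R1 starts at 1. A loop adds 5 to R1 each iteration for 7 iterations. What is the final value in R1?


Starting value: R1 = 1
  Iter 1: R1 = 1 + 5 = 6
  Iter 2: R1 = 6 + 5 = 11
  Iter 3: R1 = 11 + 5 = 16
  Iter 4: R1 = 16 + 5 = 21
  Iter 5: R1 = 21 + 5 = 26
  Iter 6: R1 = 26 + 5 = 31
  Iter 7: R1 = 31 + 5 = 36
Final: R1 = 36

36


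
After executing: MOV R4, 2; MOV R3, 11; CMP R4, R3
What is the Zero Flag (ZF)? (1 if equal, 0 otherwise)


Register state trace:
  MOV R4, 2  → R4 = 2
  MOV R3, 11  → R3 = 11
  CMP R4, R3  → computes 2 - 11 = -9
  Result is nonzero, so values are not equal
ZF = 0

0


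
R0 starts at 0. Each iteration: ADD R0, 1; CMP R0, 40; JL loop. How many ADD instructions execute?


Loop trace (R0 starts at 0, target 40, step 1):
  ADD #1: R0 = 0 + 1 = 1  → 1 < 40, loop
  ADD #2: R0 = 1 + 1 = 2  → 2 < 40, loop
  ADD #3: R0 = 2 + 1 = 3  → 3 < 40, loop
  ADD #4: R0 = 3 + 1 = 4  → 4 < 40, loop
  ADD #5: R0 = 4 + 1 = 5  → 5 < 40, loop
  ADD #6: R0 = 5 + 1 = 6  → 6 < 40, loop
  ADD #7: R0 = 6 + 1 = 7  → 7 < 40, loop
  ADD #8: R0 = 7 + 1 = 8  → 8 < 40, loop
  ADD #9: R0 = 8 + 1 = 9  → 9 < 40, loop
  ADD #10: R0 = 9 + 1 = 10  → 10 < 40, loop
  ADD #11: R0 = 10 + 1 = 11  → 11 < 40, loop
  ADD #12: R0 = 11 + 1 = 12  → 12 < 40, loop
  ADD #13: R0 = 12 + 1 = 13  → 13 < 40, loop
  ADD #14: R0 = 13 + 1 = 14  → 14 < 40, loop
  ADD #15: R0 = 14 + 1 = 15  → 15 < 40, loop
  ADD #16: R0 = 15 + 1 = 16  → 16 < 40, loop
  ADD #17: R0 = 16 + 1 = 17  → 17 < 40, loop
  ADD #18: R0 = 17 + 1 = 18  → 18 < 40, loop
  ADD #19: R0 = 18 + 1 = 19  → 19 < 40, loop
  ADD #20: R0 = 19 + 1 = 20  → 20 < 40, loop
  ADD #21: R0 = 20 + 1 = 21  → 21 < 40, loop
  ADD #22: R0 = 21 + 1 = 22  → 22 < 40, loop
  ADD #23: R0 = 22 + 1 = 23  → 23 < 40, loop
  ADD #24: R0 = 23 + 1 = 24  → 24 < 40, loop
  ADD #25: R0 = 24 + 1 = 25  → 25 < 40, loop
  ADD #26: R0 = 25 + 1 = 26  → 26 < 40, loop
  ADD #27: R0 = 26 + 1 = 27  → 27 < 40, loop
  ADD #28: R0 = 27 + 1 = 28  → 28 < 40, loop
  ADD #29: R0 = 28 + 1 = 29  → 29 < 40, loop
  ADD #30: R0 = 29 + 1 = 30  → 30 < 40, loop
  ADD #31: R0 = 30 + 1 = 31  → 31 < 40, loop
  ADD #32: R0 = 31 + 1 = 32  → 32 < 40, loop
  ADD #33: R0 = 32 + 1 = 33  → 33 < 40, loop
  ADD #34: R0 = 33 + 1 = 34  → 34 < 40, loop
  ADD #35: R0 = 34 + 1 = 35  → 35 < 40, loop
  ADD #36: R0 = 35 + 1 = 36  → 36 < 40, loop
  ADD #37: R0 = 36 + 1 = 37  → 37 < 40, loop
  ADD #38: R0 = 37 + 1 = 38  → 38 < 40, loop
  ADD #39: R0 = 38 + 1 = 39  → 39 < 40, loop
  ADD #40: R0 = 39 + 1 = 40  → 40 >= 40, exit
Total ADD instructions: 40

40


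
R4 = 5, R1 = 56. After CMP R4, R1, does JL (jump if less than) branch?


Trace:
  R4 = 5, R1 = 56
  CMP R4, R1  → compares 5 vs 56
  JL checks: is 5 less than 56?
  5 < 56, so condition is true
Branch taken: Yes

Yes


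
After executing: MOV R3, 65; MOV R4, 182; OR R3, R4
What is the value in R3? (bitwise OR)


Register state trace:
  MOV R3, 65  → R3 = 65 (0b01000001)
  MOV R4, 182  → R4 = 182 (0b10110110)
  OR R3, R4   → R3 = 65 OR 182 = 247 (0b11110111)
Final: R3 = 247

247


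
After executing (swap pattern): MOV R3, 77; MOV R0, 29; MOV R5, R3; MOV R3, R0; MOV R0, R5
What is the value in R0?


Register state trace (swap pattern):
  MOV R3, 77  → R3 = 77
  MOV R0, 29  → R0 = 29
  MOV R5, R3  → R5 = 77  (save R3)
  MOV R3, R0  → R3 = 29  (R3 gets R0's value)
  MOV R0, R5  → R0 = 77  (R0 gets saved value)
Final: R0 = 77

77


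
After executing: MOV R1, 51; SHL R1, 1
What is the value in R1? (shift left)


Register state trace:
  MOV R1, 51  → R1 = 51
  SHL R1, 1  → R1 = 51 << 1 = 51 * 2^1 = 102
Final: R1 = 102

102


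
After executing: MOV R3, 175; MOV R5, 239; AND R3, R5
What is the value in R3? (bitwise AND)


Register state trace:
  MOV R3, 175  → R3 = 175 (0b10101111)
  MOV R5, 239  → R5 = 239 (0b11101111)
  AND R3, R5  → R3 = 175 AND 239 = 175 (0b10101111)
Final: R3 = 175

175


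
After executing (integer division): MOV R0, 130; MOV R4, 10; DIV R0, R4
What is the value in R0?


Register state trace:
  MOV R0, 130  → R0 = 130
  MOV R4, 10  → R4 = 10
  DIV R0, R4  → R0 = 130 // 10 = 13
Final: R0 = 13

13


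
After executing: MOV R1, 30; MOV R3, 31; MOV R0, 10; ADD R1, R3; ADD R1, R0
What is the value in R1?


Register state trace:
  MOV R1, 30  → R1 = 30
  MOV R3, 31  → R3 = 31
  MOV R0, 10  → R0 = 10
  ADD R1, R3  → R1 = 30 + 31 = 61
  ADD R1, R0  → R1 = 61 + 10 = 71
Final: R1 = 71

71


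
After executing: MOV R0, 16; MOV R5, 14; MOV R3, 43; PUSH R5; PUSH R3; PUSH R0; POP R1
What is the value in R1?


Stack trace (top is rightmost):
  MOV R0, 16  → R0 = 16
  MOV R5, 14  → R5 = 14
  MOV R3, 43  → R3 = 43
  PUSH R5  → stack: [14]
  PUSH R3  → stack: [14, 43]
  PUSH R0  → stack: [14, 43, 16]
  POP R1  → R1 = 16, stack: [14, 43]
Final: R1 = 16

16


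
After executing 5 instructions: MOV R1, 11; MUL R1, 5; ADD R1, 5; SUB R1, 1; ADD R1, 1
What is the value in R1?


Register state trace:
  MOV R1, 11  → R1 = 11
  MUL R1, 5  → R1 = 11 * 5 = 55
  ADD R1, 5  → R1 = 55 + 5 = 60
  SUB R1, 1  → R1 = 60 - 1 = 59
  ADD R1, 1  → R1 = 59 + 1 = 60
Final: R1 = 60

60


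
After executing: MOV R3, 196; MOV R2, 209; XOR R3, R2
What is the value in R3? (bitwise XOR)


Register state trace:
  MOV R3, 196  → R3 = 196 (0b11000100)
  MOV R2, 209  → R2 = 209 (0b11010001)
  XOR R3, R2  → R3 = 196 XOR 209 = 21 (0b00010101)
Final: R3 = 21

21


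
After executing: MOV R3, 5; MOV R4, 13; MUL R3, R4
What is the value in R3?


Register state trace:
  MOV R3, 5  → R3 = 5
  MOV R4, 13  → R4 = 13
  MUL R3, R4  → R3 = 5 * 13 = 65
Final: R3 = 65

65


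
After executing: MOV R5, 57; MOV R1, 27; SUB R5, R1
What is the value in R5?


Register state trace:
  MOV R5, 57  → R5 = 57
  MOV R1, 27  → R1 = 27
  SUB R5, R1  → R5 = 57 - 27 = 30
Final: R5 = 30

30


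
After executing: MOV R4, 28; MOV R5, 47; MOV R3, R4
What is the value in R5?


Register state trace:
  MOV R4, 28  → R4 = 28
  MOV R5, 47  → R5 = 47
  MOV R3, R4  → R3 = 28
Final: R5 = 47

47


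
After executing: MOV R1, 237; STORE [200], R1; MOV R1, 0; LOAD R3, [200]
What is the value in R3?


Register and memory trace:
  MOV R1, 237  → R1 = 237
  STORE [200], R1  → mem[200] = 237
  MOV R1, 0  → R1 = 0
  LOAD R3, [200]  → R3 = mem[200] = 237
Final: R3 = 237

237


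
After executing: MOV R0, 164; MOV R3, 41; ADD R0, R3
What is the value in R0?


Register state trace:
  MOV R0, 164  → R0 = 164
  MOV R3, 41  → R3 = 41
  ADD R0, R3  → R0 = 164 + 41 = 205
Final: R0 = 205

205


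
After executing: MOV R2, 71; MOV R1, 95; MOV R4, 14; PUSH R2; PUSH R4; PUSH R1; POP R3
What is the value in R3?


Stack trace (top is rightmost):
  MOV R2, 71  → R2 = 71
  MOV R1, 95  → R1 = 95
  MOV R4, 14  → R4 = 14
  PUSH R2  → stack: [71]
  PUSH R4  → stack: [71, 14]
  PUSH R1  → stack: [71, 14, 95]
  POP R3  → R3 = 95, stack: [71, 14]
Final: R3 = 95

95


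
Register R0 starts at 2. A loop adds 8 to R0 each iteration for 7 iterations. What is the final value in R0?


Starting value: R0 = 2
  Iter 1: R0 = 2 + 8 = 10
  Iter 2: R0 = 10 + 8 = 18
  Iter 3: R0 = 18 + 8 = 26
  Iter 4: R0 = 26 + 8 = 34
  Iter 5: R0 = 34 + 8 = 42
  Iter 6: R0 = 42 + 8 = 50
  Iter 7: R0 = 50 + 8 = 58
Final: R0 = 58

58


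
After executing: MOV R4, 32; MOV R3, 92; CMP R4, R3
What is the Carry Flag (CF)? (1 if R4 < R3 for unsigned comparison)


Register state trace:
  MOV R4, 32  → R4 = 32
  MOV R3, 92  → R3 = 92
  CMP R4, R3  → unsigned 32 - 92: borrow occurs
  32 < 92, so CF = 1
CF = 1

1


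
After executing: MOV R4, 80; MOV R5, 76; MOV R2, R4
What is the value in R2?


Register state trace:
  MOV R4, 80  → R4 = 80
  MOV R5, 76  → R5 = 76
  MOV R2, R4  → R2 = 80
Final: R2 = 80

80


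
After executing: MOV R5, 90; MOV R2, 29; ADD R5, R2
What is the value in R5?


Register state trace:
  MOV R5, 90  → R5 = 90
  MOV R2, 29  → R2 = 29
  ADD R5, R2  → R5 = 90 + 29 = 119
Final: R5 = 119

119


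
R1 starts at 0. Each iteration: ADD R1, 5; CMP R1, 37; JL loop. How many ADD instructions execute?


Loop trace (R1 starts at 0, target 37, step 5):
  ADD #1: R1 = 0 + 5 = 5  → 5 < 37, loop
  ADD #2: R1 = 5 + 5 = 10  → 10 < 37, loop
  ADD #3: R1 = 10 + 5 = 15  → 15 < 37, loop
  ADD #4: R1 = 15 + 5 = 20  → 20 < 37, loop
  ADD #5: R1 = 20 + 5 = 25  → 25 < 37, loop
  ADD #6: R1 = 25 + 5 = 30  → 30 < 37, loop
  ADD #7: R1 = 30 + 5 = 35  → 35 < 37, loop
  ADD #8: R1 = 35 + 5 = 40  → 40 >= 37, exit
Total ADD instructions: 8

8


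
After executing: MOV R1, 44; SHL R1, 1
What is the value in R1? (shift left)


Register state trace:
  MOV R1, 44  → R1 = 44
  SHL R1, 1  → R1 = 44 << 1 = 44 * 2^1 = 88
Final: R1 = 88

88


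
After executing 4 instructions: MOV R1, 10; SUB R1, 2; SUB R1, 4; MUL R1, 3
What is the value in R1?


Register state trace:
  MOV R1, 10  → R1 = 10
  SUB R1, 2  → R1 = 10 - 2 = 8
  SUB R1, 4  → R1 = 8 - 4 = 4
  MUL R1, 3  → R1 = 4 * 3 = 12
Final: R1 = 12

12


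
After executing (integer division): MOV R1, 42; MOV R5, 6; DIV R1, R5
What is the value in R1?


Register state trace:
  MOV R1, 42  → R1 = 42
  MOV R5, 6  → R5 = 6
  DIV R1, R5  → R1 = 42 // 6 = 7
Final: R1 = 7

7


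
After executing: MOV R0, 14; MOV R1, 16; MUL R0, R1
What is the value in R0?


Register state trace:
  MOV R0, 14  → R0 = 14
  MOV R1, 16  → R1 = 16
  MUL R0, R1  → R0 = 14 * 16 = 224
Final: R0 = 224

224


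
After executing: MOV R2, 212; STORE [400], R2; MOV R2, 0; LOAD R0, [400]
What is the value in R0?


Register and memory trace:
  MOV R2, 212  → R2 = 212
  STORE [400], R2  → mem[400] = 212
  MOV R2, 0  → R2 = 0
  LOAD R0, [400]  → R0 = mem[400] = 212
Final: R0 = 212

212


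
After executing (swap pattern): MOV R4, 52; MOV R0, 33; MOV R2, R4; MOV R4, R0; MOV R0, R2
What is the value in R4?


Register state trace (swap pattern):
  MOV R4, 52  → R4 = 52
  MOV R0, 33  → R0 = 33
  MOV R2, R4  → R2 = 52  (save R4)
  MOV R4, R0  → R4 = 33  (R4 gets R0's value)
  MOV R0, R2  → R0 = 52  (R0 gets saved value)
Final: R4 = 33

33


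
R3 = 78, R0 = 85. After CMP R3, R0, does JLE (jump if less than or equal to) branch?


Trace:
  R3 = 78, R0 = 85
  CMP R3, R0  → compares 78 vs 85
  JLE checks: is 78 less than or equal to 85?
  78 < 85, so condition is true
Branch taken: Yes

Yes


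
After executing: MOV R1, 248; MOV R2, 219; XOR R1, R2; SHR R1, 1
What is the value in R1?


Register state trace:
  MOV R1, 248  → R1 = 248 (0b11111000)
  MOV R2, 219  → R2 = 219 (0b11011011)
  XOR R1, R2  → R1 = 248 XOR 219 = 35 (0b00100011)
  SHR R1, 1  → R1 = 35 >> 1 = 17
Final: R1 = 17

17
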